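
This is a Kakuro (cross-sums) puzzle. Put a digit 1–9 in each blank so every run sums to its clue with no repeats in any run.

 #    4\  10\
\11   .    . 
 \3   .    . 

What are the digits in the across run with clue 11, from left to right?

3 in 2 cells must be {1,2}; 4 in 2 cells must be {1,3}.
The 11 across and the 4 down share only 3, so R1C1 = 3.
R1C2 = 11 − 3 = 8 completes the 11 across.
R2C1 = 4 − 3 = 1 completes the 4 down.
R2C2 = 3 − 1 = 2 completes the 3 across.

3, 8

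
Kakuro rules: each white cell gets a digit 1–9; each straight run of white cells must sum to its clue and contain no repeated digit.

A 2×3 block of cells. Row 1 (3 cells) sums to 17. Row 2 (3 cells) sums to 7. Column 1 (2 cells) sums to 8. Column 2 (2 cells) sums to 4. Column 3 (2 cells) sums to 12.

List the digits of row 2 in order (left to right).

2, 1, 4

7 in 3 cells must be {1,2,4}; 4 in 2 cells must be {1,3}.
The 7 across and the 4 down share only 1, so (2,2) = 1.
Given what's placed, (2,3) must be 4 to fit the 7 across and 12 down.
(1,2) = 4 − 1 = 3 completes the 4 down.
(1,3) = 12 − 4 = 8 completes the 12 down.
(2,1) = 7 − 5 = 2 completes the 7 across.
(1,1) = 17 − 11 = 6 completes the 17 across.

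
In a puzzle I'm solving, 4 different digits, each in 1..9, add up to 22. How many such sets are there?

4 distinct digits from 1–9 sum between 10 and 30.

11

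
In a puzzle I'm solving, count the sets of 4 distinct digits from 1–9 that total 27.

4 distinct digits from 1–9 sum between 10 and 30.
Enumerating: {3,7,8,9}, {4,6,8,9}, {5,6,7,9}.

3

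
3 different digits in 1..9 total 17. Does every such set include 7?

Counterexample: {2,6,9} sums to 17 without using 7.

No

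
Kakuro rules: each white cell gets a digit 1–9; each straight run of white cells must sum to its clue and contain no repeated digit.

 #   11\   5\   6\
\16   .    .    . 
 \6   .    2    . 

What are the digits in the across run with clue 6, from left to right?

3 2 1

6 in 3 cells must be {1,2,3}.
R1C2 = 5 − 2 = 3 completes the 5 down.
R2C1 = 3: the only remaining digit allowed by both the 6 across and the 11 down.
R2C3 = 6 − 5 = 1 completes the 6 across.
R1C1 = 11 − 3 = 8 completes the 11 down.
R1C3 = 16 − 11 = 5 completes the 16 across.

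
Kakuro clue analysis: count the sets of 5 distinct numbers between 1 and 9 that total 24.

5 distinct digits from 1–9 sum between 15 and 35.

11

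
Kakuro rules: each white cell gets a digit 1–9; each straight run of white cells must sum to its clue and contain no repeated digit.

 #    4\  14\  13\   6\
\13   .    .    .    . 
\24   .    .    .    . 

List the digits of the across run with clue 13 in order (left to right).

1, 6, 4, 2

4 in 2 cells must be {1,3}.
Nothing is forced directly, so branch on R1C2, whose candidates are 5 or 6. If R1C2 = 5: that forces R1C3 = 4, R1C4 = 1, R2C2 = 9, after which R2C3 would have to be in {1,2,3,4,5,6,7,8} for the 24 across but in {9} for the 13 down — contradiction. So R1C2 = 6.
Given what's placed, R1C1 must be 1 to fit the 13 across and 4 down.
R1C3 = 4: the only remaining digit allowed by both the 13 across and the 13 down.
R1C4 = 13 − 11 = 2 completes the 13 across.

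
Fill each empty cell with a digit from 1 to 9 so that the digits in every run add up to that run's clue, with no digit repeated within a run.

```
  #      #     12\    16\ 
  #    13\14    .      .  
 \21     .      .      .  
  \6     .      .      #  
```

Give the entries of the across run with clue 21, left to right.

8 6 7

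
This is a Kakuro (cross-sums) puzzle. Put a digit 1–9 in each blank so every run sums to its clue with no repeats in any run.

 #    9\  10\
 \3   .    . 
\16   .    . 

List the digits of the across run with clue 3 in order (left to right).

3 in 2 cells must be {1,2}; 16 in 2 cells must be {7,9}.
The 16 across and the 9 down share only 7, so R2C1 = 7.
R2C2 = 16 − 7 = 9 completes the 16 across.
R1C1 = 9 − 7 = 2 completes the 9 down.
R1C2 = 3 − 2 = 1 completes the 3 across.

2 1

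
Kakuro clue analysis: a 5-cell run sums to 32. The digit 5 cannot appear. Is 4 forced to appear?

The only way to make 32 from 5 distinct digits under that restriction is {2,6,7,8,9}, which does not contain 4.

No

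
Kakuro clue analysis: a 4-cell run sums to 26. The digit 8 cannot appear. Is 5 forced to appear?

The only way to make 26 from 4 distinct digits under that restriction is {4,6,7,9}, which does not contain 5.

No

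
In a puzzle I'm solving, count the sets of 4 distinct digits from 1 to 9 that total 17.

9

4 distinct digits from 1–9 sum between 10 and 30.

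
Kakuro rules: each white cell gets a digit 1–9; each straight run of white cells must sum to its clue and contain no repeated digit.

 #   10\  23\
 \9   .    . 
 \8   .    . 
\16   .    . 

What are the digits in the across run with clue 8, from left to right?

2 6

16 in 2 cells must be {7,9}; 23 in 3 cells must be {6,8,9}.
The 8 across and the 23 down share only 6, so R2C2 = 6.
The 16 across and the 10 down share only 7, so R3C1 = 7.
R3C2 = 16 − 7 = 9 completes the 16 across.
R1C2 = 23 − 15 = 8 completes the 23 down.
R2C1 = 8 − 6 = 2 completes the 8 across.
R1C1 = 9 − 8 = 1 completes the 9 across.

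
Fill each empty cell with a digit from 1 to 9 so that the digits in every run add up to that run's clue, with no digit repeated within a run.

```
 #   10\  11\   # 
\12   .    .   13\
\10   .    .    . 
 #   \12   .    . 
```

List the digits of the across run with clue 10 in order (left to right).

3 2 5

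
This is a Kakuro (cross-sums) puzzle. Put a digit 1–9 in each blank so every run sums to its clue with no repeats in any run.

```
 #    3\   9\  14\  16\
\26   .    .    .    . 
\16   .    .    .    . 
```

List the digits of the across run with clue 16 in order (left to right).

1, 2, 6, 7

3 in 2 cells must be {1,2}; 16 in 2 cells must be {7,9}.
Only 2 fits R1C1 under both its across sum 26 and down sum 3.
R2C1 = 3 − 2 = 1 completes the 3 down.
Nothing is forced directly, so branch on R2C4, whose candidates are 7 or 9. If R2C4 = 9: that forces R1C4 = 7, after which R2C3 would have to be in {2,4} for the 16 across but in {5,6,8,9} for the 14 down — contradiction. So R2C4 = 7.
R1C4 = 16 − 7 = 9 completes the 16 down.
R1C3 = 8: the only remaining digit allowed by both the 26 across and the 14 down.
R2C3 = 14 − 8 = 6 completes the 14 down.
R1C2 = 26 − 19 = 7 completes the 26 across.
R2C2 = 16 − 14 = 2 completes the 16 across.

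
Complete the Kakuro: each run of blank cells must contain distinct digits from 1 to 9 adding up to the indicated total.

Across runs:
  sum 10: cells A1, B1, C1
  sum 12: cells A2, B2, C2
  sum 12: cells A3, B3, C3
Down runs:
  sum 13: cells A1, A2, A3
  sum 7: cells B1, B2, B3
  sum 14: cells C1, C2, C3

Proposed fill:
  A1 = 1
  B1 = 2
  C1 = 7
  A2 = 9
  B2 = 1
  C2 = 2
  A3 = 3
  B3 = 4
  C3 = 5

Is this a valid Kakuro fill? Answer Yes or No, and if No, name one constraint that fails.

Across: 1+2+7=10; 9+1+2=12; 3+4+5=12. Down: 1+9+3=13; 2+1+4=7; 7+2+5=14. No digit repeats within any run.

Yes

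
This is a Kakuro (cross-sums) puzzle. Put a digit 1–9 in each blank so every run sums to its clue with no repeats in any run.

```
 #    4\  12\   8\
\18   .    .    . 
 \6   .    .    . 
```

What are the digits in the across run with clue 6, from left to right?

1, 3, 2

6 in 3 cells must be {1,2,3}; 4 in 2 cells must be {1,3}.
The 6 across and the 12 down share only 3, so R2C2 = 3.
R1C2 = 12 − 3 = 9 completes the 12 down.
Given what's placed, R2C1 must be 1 to fit the 6 across and 4 down.
R2C3 = 6 − 4 = 2 completes the 6 across.
R1C1 = 4 − 1 = 3 completes the 4 down.
R1C3 = 18 − 12 = 6 completes the 18 across.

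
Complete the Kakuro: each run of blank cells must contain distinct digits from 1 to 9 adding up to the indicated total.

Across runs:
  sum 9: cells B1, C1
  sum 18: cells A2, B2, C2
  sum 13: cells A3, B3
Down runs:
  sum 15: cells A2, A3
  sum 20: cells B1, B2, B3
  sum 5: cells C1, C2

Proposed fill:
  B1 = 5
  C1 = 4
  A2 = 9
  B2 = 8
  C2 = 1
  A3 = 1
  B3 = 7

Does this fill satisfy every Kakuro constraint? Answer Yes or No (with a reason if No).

No — the down run A2–A3 sums to 10, not 15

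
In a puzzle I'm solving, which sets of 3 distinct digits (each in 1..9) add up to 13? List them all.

{1,3,9}; {1,4,8}; {1,5,7}; {2,3,8}; {2,4,7}; {2,5,6}; {3,4,6}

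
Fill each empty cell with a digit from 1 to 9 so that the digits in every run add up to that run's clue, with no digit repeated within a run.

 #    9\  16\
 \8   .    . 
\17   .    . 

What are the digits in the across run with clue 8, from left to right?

1 7

17 in 2 cells must be {8,9}; 16 in 2 cells must be {7,9}.
The 8 across and the 16 down share only 7, so R1C2 = 7.
The 17 across and the 9 down share only 8, so R2C1 = 8.
R2C2 = 17 − 8 = 9 completes the 17 across.
R1C1 = 8 − 7 = 1 completes the 8 across.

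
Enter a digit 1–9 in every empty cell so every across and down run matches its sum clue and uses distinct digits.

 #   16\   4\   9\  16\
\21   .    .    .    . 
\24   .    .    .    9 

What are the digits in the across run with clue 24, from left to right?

7 3 5 9

16 in 2 cells must be {7,9}; 4 in 2 cells must be {1,3}.
R1C4 = 16 − 9 = 7 completes the 16 down.
R2C1 = 7: the only remaining digit allowed by both the 24 across and the 16 down.
Given what's placed, R2C2 must be 3 to fit the 24 across and 4 down.
R2C3 = 24 − 19 = 5 completes the 24 across.
R1C1 = 16 − 7 = 9 completes the 16 down.
R1C2 = 4 − 3 = 1 completes the 4 down.
R1C3 = 21 − 17 = 4 completes the 21 across.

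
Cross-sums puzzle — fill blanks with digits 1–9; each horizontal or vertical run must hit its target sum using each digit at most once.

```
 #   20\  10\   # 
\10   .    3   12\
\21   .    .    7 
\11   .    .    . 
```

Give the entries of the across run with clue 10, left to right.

R1C1 = 10 − 3 = 7 completes the 10 across.
R3C3 = 12 − 7 = 5 completes the 12 down.
Given what's placed, R3C1 must be 4 to fit the 11 across and 20 down.
R3C2 = 11 − 9 = 2 completes the 11 across.
R2C1 = 20 − 11 = 9 completes the 20 down.
R2C2 = 21 − 16 = 5 completes the 21 across.

7, 3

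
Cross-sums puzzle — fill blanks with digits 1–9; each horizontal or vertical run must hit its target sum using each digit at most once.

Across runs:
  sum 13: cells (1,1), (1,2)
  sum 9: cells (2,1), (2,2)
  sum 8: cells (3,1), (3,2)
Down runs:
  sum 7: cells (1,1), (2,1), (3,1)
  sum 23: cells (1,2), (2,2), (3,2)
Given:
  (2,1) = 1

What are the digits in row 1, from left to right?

4 9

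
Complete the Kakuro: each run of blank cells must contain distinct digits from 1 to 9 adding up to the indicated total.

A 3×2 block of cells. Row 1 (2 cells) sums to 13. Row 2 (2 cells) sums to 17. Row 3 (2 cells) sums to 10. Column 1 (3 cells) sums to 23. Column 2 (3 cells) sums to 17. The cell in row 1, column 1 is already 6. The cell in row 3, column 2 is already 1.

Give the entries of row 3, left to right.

17 in 2 cells must be {8,9}; 23 in 3 cells must be {6,8,9}.
(1,2) = 13 − 6 = 7 completes the 13 across.
(2,2) = 17 − 8 = 9 completes the 17 down.
(3,1) = 10 − 1 = 9 completes the 10 across.
(2,1) = 17 − 9 = 8 completes the 17 across.

9 1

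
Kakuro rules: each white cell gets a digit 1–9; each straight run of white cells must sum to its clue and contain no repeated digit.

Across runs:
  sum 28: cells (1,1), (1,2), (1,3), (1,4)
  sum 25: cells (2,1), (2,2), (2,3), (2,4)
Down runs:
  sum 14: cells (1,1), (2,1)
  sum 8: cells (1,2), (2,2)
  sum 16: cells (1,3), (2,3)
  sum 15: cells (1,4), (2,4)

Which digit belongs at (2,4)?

9

16 in 2 cells must be {7,9}.
Nothing is forced directly, so branch on (1,3), whose candidates are 7 or 9. If (1,3) = 7: then (1,2) would have to be in {4,8,9} for the 28 across but in {1,2,3,5,6,7} for the 8 down — contradiction. So (1,3) = 9.
(2,3) = 16 − 9 = 7 completes the 16 down.
Nothing is forced directly, so branch on (1,4), whose candidates are 6 or 7 or 8. If (1,4) = 7: that forces (1,1) = 8, after which (1,2) would have to be in {4} for the 28 across but in {1,2,3,5,6,7} for the 8 down — contradiction. If (1,4) = 8: then (2,4) would have to be in {1,3,4,5,6,8,9} for the 25 across but in {7} for the 15 down — contradiction. So (1,4) = 6.
(1,2) = 5: the only remaining digit allowed by both the 28 across and the 8 down.
(2,2) = 8 − 5 = 3 completes the 8 down.
(2,4) = 15 − 6 = 9 completes the 15 down.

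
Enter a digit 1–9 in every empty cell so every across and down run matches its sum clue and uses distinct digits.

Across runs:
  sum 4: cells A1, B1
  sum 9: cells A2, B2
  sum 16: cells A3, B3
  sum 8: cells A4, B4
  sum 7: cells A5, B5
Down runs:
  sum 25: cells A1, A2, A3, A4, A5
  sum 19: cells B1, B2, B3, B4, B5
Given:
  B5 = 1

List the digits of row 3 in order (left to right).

9, 7

4 in 2 cells must be {1,3}; 16 in 2 cells must be {7,9}.
B1 = 3: the only remaining digit allowed by both the 4 across and the 19 down.
A5 = 7 − 1 = 6 completes the 7 across.
A1 = 4 − 3 = 1 completes the 4 across.
No cell is forced outright now. A3 can only be 7 or 9 (the digits allowed by both its 16 across and its 25 down). If A3 = 7: that forces B3 = 9, B4 = 2, B2 = 4, after which A4 would have to be in {6} for the 8 across but in {2,3,8,9} for the 25 down — contradiction. So A3 = 9.
B3 = 16 − 9 = 7 completes the 16 across.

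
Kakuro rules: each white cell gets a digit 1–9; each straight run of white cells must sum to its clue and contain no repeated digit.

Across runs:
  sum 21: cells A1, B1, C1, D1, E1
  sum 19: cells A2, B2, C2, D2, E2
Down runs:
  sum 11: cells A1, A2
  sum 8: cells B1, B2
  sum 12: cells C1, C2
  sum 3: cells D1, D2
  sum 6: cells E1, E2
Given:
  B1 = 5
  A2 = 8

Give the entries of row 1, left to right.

3 in 2 cells must be {1,2}.
A1 = 11 − 8 = 3 completes the 11 down.
B2 = 8 − 5 = 3 completes the 8 down.
C2 = 5: the only remaining digit allowed by both the 19 across and the 12 down.
C1 = 12 − 5 = 7 completes the 12 down.
D1 = 2: the only remaining digit allowed by both the 21 across and the 3 down.
E1 = 21 − 17 = 4 completes the 21 across.

3, 5, 7, 2, 4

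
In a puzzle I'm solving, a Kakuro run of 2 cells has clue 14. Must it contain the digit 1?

No

Counterexample: {5,9} sums to 14 without using 1.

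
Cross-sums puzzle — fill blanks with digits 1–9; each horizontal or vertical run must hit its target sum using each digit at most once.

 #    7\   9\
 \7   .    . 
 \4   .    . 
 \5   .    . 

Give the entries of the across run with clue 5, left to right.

4 1

4 in 2 cells must be {1,3}; 7 in 3 cells must be {1,2,4}.
The 4 across and the 7 down share only 1, so R2C1 = 1.
R2C2 = 4 − 1 = 3 completes the 4 across.
Nothing is forced directly, so branch on R1C1, whose candidates are 2 or 4. If R1C1 = 4: then R1C2 would have to be in {3} for the 7 across but in {1,2,4,5} for the 9 down — contradiction. So R1C1 = 2.
R1C2 = 7 − 2 = 5 completes the 7 across.
R3C1 = 7 − 3 = 4 completes the 7 down.
R3C2 = 5 − 4 = 1 completes the 5 across.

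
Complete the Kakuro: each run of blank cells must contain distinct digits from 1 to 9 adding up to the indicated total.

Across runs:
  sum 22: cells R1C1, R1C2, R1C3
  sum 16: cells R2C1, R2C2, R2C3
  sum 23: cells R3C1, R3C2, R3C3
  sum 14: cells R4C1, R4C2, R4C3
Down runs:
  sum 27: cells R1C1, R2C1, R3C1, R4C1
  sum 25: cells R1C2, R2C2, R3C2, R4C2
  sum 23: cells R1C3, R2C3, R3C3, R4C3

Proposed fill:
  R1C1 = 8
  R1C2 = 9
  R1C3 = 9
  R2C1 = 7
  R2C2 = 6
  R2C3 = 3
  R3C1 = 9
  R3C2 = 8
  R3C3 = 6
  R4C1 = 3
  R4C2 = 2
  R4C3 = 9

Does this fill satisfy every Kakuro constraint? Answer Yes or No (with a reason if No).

No — the across run R1C1–R1C3 sums to 26, not 22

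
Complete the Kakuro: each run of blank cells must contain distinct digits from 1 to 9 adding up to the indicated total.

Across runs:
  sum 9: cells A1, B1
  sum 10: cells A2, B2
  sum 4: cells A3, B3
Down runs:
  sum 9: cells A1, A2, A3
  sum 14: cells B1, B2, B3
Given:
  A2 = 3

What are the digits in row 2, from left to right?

4 in 2 cells must be {1,3}.
B2 = 10 − 3 = 7 completes the 10 across.
Given what's placed, A3 must be 1 to fit the 4 across and 9 down.
B3 = 4 − 1 = 3 completes the 4 across.
A1 = 9 − 4 = 5 completes the 9 down.
B1 = 9 − 5 = 4 completes the 9 across.

3 7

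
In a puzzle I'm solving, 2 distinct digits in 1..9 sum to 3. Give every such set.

{1,2}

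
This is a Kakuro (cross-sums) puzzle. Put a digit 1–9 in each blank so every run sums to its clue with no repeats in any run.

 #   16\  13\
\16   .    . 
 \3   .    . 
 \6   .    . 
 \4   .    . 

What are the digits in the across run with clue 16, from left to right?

9 7

16 in 2 cells must be {7,9}; 3 in 2 cells must be {1,2}; 4 in 2 cells must be {1,3}.
Only 7 fits R1C2 under both its across sum 16 and down sum 13.
R1C1 = 16 − 7 = 9 completes the 16 across.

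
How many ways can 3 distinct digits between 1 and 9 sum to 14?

8

3 distinct digits from 1–9 sum between 6 and 24.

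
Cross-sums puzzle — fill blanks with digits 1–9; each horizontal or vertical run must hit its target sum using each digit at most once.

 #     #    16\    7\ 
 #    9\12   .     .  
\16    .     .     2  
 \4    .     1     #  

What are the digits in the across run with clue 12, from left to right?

7 5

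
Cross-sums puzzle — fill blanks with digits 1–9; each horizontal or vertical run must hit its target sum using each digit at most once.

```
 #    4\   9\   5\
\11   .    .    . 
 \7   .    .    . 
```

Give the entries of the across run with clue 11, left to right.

7 in 3 cells must be {1,2,4}; 4 in 2 cells must be {1,3}.
The 7 across and the 4 down share only 1, so R2C1 = 1.
R1C1 = 4 − 1 = 3 completes the 4 down.
Nothing is forced directly, so branch on R2C2, whose candidates are 2 or 4. If R2C2 = 4: then R1C2 would have to be in {1,2,6,7} for the 11 across but in {5} for the 9 down — contradiction. So R2C2 = 2.
R1C2 = 9 − 2 = 7 completes the 9 down.
R1C3 = 11 − 10 = 1 completes the 11 across.
R2C3 = 7 − 3 = 4 completes the 7 across.

3, 7, 1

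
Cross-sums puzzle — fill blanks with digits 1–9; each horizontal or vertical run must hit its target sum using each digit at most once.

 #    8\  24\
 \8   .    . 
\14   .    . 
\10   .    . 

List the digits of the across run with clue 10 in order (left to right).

2 8

24 in 3 cells must be {7,8,9}.
The 8 across and the 24 down share only 7, so R1C2 = 7.
The 14 across and the 8 down share only 5, so R2C1 = 5.
R2C2 = 14 − 5 = 9 completes the 14 across.
R3C2 = 24 − 16 = 8 completes the 24 down.
R1C1 = 8 − 7 = 1 completes the 8 across.
R3C1 = 10 − 8 = 2 completes the 10 across.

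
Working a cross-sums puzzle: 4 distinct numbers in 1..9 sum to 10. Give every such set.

4 distinct digits from 1–9 sum between 10 and 30.
Only one set works: {1,2,3,4}.

{1,2,3,4}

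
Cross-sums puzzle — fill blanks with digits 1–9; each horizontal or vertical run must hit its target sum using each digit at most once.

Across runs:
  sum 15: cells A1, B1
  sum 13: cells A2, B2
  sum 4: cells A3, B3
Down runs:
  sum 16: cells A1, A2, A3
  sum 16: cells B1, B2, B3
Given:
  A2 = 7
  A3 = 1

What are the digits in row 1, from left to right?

8 7

4 in 2 cells must be {1,3}.
A1 = 16 − 8 = 8 completes the 16 down.
B1 = 15 − 8 = 7 completes the 15 across.
B2 = 13 − 7 = 6 completes the 13 across.
B3 = 4 − 1 = 3 completes the 4 across.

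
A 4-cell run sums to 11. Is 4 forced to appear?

No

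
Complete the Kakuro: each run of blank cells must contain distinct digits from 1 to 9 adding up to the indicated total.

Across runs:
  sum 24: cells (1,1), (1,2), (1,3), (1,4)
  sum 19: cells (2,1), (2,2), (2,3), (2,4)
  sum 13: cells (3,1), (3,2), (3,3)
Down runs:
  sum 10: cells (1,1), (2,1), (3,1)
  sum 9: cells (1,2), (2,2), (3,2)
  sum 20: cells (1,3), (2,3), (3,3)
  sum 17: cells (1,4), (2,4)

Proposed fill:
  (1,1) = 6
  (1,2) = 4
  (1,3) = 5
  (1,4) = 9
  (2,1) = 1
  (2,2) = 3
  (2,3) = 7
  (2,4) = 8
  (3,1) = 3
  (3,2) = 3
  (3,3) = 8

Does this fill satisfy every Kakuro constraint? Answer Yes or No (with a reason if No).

No — the down run (1,2)–(3,2) sums to 10, not 9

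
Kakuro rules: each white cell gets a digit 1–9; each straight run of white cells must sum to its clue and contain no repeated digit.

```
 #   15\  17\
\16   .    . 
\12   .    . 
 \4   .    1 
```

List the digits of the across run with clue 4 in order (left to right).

16 in 2 cells must be {7,9}; 4 in 2 cells must be {1,3}.
R3C1 = 4 − 1 = 3 completes the 4 across.
R1C1 = 7: the only remaining digit allowed by both the 16 across and the 15 down.
R1C2 = 16 − 7 = 9 completes the 16 across.
R2C1 = 15 − 10 = 5 completes the 15 down.
R2C2 = 12 − 5 = 7 completes the 12 across.

3, 1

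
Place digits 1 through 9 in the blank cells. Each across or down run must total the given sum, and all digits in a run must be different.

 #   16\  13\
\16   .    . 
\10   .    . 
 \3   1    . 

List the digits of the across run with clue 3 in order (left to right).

1 2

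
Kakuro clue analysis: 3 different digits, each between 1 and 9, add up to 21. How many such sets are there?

3 distinct digits from 1–9 sum between 6 and 24.
Enumerating: {4,8,9}, {5,7,9}, {6,7,8}.

3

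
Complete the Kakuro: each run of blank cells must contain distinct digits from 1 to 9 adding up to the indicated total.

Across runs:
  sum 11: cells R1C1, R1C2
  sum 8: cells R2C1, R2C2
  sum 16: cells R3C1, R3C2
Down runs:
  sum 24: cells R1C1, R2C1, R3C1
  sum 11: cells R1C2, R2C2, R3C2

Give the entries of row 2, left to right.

16 in 2 cells must be {7,9}; 24 in 3 cells must be {7,8,9}.
The 8 across and the 24 down share only 7, so R2C1 = 7.
R2C2 = 8 − 7 = 1 completes the 8 across.
Given what's placed, R3C1 must be 9 to fit the 16 across and 24 down.
R3C2 = 16 − 9 = 7 completes the 16 across.
R1C1 = 24 − 16 = 8 completes the 24 down.
R1C2 = 11 − 8 = 3 completes the 11 across.

7 1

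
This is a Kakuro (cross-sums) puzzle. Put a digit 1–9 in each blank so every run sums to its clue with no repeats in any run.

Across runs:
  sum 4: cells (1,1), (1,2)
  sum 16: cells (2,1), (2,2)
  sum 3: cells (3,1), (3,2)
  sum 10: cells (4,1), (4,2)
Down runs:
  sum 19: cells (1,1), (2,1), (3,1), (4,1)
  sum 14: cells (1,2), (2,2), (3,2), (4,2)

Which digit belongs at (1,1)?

4 in 2 cells must be {1,3}; 16 in 2 cells must be {7,9}; 3 in 2 cells must be {1,2}.
Only 7 fits (2,2) under both its across sum 16 and down sum 14.
Given what's placed, (1,2) must be 1 to fit the 4 across and 14 down.
(2,1) = 16 − 7 = 9 completes the 16 across.
(3,2) = 2: the only remaining digit allowed by both the 3 across and the 14 down.
(4,2) = 14 − 10 = 4 completes the 14 down.
(1,1) = 4 − 1 = 3 completes the 4 across.

3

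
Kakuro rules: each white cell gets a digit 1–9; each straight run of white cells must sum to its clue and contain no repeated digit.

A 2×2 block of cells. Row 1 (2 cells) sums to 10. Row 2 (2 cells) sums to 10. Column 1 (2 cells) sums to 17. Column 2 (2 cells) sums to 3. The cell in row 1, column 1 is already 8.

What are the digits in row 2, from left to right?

17 in 2 cells must be {8,9}; 3 in 2 cells must be {1,2}.
(1,2) = 10 − 8 = 2 completes the 10 across.
(2,1) = 17 − 8 = 9 completes the 17 down.
(2,2) = 10 − 9 = 1 completes the 10 across.

9 1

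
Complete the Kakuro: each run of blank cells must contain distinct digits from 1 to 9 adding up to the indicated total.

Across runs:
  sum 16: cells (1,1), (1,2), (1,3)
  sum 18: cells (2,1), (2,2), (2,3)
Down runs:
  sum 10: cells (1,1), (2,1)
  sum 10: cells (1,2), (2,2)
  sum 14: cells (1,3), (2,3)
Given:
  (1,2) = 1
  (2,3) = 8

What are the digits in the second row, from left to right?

(1,3) = 14 − 8 = 6 completes the 14 down.
(2,2) = 10 − 1 = 9 completes the 10 down.
(1,1) = 16 − 7 = 9 completes the 16 across.
(2,1) = 18 − 17 = 1 completes the 18 across.

1, 9, 8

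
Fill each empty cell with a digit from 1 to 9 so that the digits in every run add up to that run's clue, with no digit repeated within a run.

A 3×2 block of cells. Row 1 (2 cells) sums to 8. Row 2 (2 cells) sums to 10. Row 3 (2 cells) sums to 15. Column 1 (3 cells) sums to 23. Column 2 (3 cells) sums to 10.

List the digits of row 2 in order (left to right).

23 in 3 cells must be {6,8,9}.
The 8 across and the 23 down share only 6, so (1,1) = 6.
(1,2) = 8 − 6 = 2 completes the 8 across.
Given what's placed, (3,2) must be 7 to fit the 15 across and 10 down.
(2,2) = 10 − 9 = 1 completes the 10 down.
(3,1) = 15 − 7 = 8 completes the 15 across.
(2,1) = 10 − 1 = 9 completes the 10 across.

9, 1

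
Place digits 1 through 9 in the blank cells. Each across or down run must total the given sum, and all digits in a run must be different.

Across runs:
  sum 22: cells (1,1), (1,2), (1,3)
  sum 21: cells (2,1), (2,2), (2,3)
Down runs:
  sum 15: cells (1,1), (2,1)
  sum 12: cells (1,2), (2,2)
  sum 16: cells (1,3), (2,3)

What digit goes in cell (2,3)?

16 in 2 cells must be {7,9}.
Nothing is forced directly, so branch on (1,3), whose candidates are 7 or 9. If (1,3) = 7: that forces (1,2) = 9, after which (2,2) would have to be in {4,5,6,7,8,9} for the 21 across but in {3} for the 12 down — contradiction. So (1,3) = 9.
(2,3) = 16 − 9 = 7 completes the 16 down.
Nothing is forced directly, so branch on (2,2), whose candidates are 5 or 8 or 9. If (2,2) = 8: then (1,2) would have to be in {5,6,7,8} for the 22 across but in {4} for the 12 down — contradiction. If (2,2) = 9: then (1,2) would have to be in {5,6,7,8} for the 22 across but in {3} for the 12 down — contradiction. So (2,2) = 5.
(1,2) = 12 − 5 = 7 completes the 12 down.
(2,1) = 21 − 12 = 9 completes the 21 across.
(1,1) = 22 − 16 = 6 completes the 22 across.

7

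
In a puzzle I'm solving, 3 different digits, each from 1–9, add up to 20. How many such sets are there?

3 distinct digits from 1–9 sum between 6 and 24.
Enumerating: {3,8,9}, {4,7,9}, {5,6,9}, {5,7,8}.

4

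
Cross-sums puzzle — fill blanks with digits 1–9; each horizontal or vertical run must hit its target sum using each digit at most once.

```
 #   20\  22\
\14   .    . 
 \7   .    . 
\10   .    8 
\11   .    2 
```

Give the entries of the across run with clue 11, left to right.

R3C1 = 10 − 8 = 2 completes the 10 across.
R4C1 = 11 − 2 = 9 completes the 11 across.
No cell is forced outright now. R1C2 can only be 5 or 9 (the digits allowed by both its 14 across and its 22 down). If R1C2 = 5: then R1C1 would have to be in {9} for the 14 across but in {1,3,4,5,6,8} for the 20 down — contradiction. So R1C2 = 9.
R1C1 = 14 − 9 = 5 completes the 14 across.
R2C1 = 20 − 16 = 4 completes the 20 down.
R2C2 = 7 − 4 = 3 completes the 7 across.

9 2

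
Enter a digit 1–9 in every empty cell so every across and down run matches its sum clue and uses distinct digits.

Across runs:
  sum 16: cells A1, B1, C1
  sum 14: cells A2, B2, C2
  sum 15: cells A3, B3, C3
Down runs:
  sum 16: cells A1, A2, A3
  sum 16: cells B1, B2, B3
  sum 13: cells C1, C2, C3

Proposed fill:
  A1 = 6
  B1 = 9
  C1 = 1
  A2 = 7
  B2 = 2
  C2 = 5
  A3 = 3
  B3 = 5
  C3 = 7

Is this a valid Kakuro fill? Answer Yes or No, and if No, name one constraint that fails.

Across: 6+9+1=16; 7+2+5=14; 3+5+7=15. Down: 6+7+3=16; 9+2+5=16; 1+5+7=13. No digit repeats within any run.

Yes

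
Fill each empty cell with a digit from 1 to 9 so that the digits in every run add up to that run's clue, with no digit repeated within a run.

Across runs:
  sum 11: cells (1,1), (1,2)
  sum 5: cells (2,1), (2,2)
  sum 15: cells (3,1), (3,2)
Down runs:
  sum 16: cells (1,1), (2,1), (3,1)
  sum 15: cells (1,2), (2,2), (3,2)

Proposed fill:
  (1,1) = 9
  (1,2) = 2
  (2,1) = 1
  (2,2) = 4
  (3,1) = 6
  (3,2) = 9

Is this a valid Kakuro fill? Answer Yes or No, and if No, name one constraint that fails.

Across: 9+2=11; 1+4=5; 6+9=15. Down: 9+1+6=16; 2+4+9=15. No digit repeats within any run.

Yes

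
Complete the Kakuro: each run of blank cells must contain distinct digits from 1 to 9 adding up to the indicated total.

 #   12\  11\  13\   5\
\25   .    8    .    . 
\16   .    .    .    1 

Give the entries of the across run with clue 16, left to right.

R1C4 = 5 − 1 = 4 completes the 5 down.
R2C2 = 11 − 8 = 3 completes the 11 down.
Given what's placed, R1C1 must be 7 to fit the 25 across and 12 down.
R1C3 = 25 − 19 = 6 completes the 25 across.
R2C1 = 12 − 7 = 5 completes the 12 down.
R2C3 = 16 − 9 = 7 completes the 16 across.

5 3 7 1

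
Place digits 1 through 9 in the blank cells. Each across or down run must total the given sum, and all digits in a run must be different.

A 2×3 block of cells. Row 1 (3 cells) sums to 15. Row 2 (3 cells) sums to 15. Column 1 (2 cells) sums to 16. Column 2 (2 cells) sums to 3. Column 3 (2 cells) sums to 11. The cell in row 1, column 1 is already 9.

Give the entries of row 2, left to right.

7 2 6

16 in 2 cells must be {7,9}; 3 in 2 cells must be {1,2}.
(2,1) = 16 − 9 = 7 completes the 16 down.
Given what's placed, (2,2) must be 2 to fit the 15 across and 3 down.
(2,3) = 15 − 9 = 6 completes the 15 across.
(1,2) = 3 − 2 = 1 completes the 3 down.
(1,3) = 15 − 10 = 5 completes the 15 across.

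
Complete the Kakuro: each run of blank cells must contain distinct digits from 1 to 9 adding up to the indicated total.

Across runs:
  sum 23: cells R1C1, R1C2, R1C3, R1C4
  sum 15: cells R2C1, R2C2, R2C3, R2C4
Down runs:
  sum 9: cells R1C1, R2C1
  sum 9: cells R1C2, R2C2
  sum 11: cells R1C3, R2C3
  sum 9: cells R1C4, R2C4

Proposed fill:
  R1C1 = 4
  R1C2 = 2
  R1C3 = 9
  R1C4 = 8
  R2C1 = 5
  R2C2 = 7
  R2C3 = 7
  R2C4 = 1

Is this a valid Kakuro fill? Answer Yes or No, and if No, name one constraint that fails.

No — the down run R1C3–R2C3 sums to 16, not 11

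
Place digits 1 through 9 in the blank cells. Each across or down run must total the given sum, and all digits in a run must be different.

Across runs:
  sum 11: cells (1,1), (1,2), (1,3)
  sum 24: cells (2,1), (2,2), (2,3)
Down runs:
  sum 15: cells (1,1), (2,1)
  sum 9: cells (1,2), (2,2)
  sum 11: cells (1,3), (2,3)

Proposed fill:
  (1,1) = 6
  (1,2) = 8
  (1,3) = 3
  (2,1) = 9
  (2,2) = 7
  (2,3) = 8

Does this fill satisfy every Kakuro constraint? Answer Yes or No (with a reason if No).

No — the across run (1,1)–(1,3) sums to 17, not 11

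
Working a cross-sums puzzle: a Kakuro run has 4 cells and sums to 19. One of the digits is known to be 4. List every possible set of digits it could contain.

{1,4,5,9}; {1,4,6,8}; {2,4,5,8}; {2,4,6,7}; {3,4,5,7}

4 distinct digits from 1–9 sum between 10 and 30.
Keeping only sets containing 4.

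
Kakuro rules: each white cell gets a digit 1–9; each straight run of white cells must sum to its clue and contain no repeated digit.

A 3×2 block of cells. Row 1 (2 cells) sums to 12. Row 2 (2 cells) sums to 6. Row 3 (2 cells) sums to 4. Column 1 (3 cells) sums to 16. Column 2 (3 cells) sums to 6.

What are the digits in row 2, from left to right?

4 in 2 cells must be {1,3}; 6 in 3 cells must be {1,2,3}.
The 12 across and the 6 down share only 3, so (1,2) = 3.
Given what's placed, (3,2) must be 1 to fit the 4 across and 6 down.
(1,1) = 12 − 3 = 9 completes the 12 across.
(2,2) = 6 − 4 = 2 completes the 6 down.
(3,1) = 4 − 1 = 3 completes the 4 across.
(2,1) = 6 − 2 = 4 completes the 6 across.

4 2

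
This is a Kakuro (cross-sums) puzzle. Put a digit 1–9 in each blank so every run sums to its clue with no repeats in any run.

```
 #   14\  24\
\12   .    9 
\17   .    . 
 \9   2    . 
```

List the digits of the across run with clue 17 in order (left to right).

17 in 2 cells must be {8,9}; 24 in 3 cells must be {7,8,9}.
R1C1 = 12 − 9 = 3 completes the 12 across.
R2C1 = 14 − 5 = 9 completes the 14 down.
R2C2 = 17 − 9 = 8 completes the 17 across.
R3C2 = 9 − 2 = 7 completes the 9 across.

9 8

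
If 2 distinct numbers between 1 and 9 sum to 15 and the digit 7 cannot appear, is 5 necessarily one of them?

No

The only way to make 15 from 2 distinct digits under that restriction is {6,9}, which does not contain 5.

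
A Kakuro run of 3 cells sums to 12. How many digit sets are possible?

3 distinct digits from 1–9 sum between 6 and 24.

7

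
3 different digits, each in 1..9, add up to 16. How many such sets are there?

8

3 distinct digits from 1–9 sum between 6 and 24.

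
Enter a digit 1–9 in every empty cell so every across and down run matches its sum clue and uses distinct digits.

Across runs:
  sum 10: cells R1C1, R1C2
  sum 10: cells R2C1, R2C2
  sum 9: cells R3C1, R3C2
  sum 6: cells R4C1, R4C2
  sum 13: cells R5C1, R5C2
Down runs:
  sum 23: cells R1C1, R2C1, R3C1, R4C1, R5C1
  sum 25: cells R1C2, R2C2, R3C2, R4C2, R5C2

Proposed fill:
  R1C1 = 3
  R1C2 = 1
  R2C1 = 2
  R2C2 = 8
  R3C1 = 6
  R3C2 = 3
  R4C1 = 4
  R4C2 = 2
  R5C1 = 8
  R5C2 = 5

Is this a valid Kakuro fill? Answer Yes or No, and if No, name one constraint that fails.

No — the across run R1C1–R1C2 sums to 4, not 10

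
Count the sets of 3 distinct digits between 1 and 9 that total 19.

3 distinct digits from 1–9 sum between 6 and 24.
Enumerating: {2,8,9}, {3,7,9}, {4,6,9}, {4,7,8}, {5,6,8}.

5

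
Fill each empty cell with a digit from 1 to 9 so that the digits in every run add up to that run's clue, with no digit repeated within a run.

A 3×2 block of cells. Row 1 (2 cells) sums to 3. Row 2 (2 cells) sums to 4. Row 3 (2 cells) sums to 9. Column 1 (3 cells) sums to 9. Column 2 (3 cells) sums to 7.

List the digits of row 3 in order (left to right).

3 in 2 cells must be {1,2}; 4 in 2 cells must be {1,3}; 7 in 3 cells must be {1,2,4}.
The 4 across and the 7 down share only 1, so (2,2) = 1.
Given what's placed, (1,2) must be 2 to fit the 3 across and 7 down.
(2,1) = 4 − 1 = 3 completes the 4 across.
(3,2) = 7 − 3 = 4 completes the 7 down.
(1,1) = 3 − 2 = 1 completes the 3 across.
(3,1) = 9 − 4 = 5 completes the 9 across.

5, 4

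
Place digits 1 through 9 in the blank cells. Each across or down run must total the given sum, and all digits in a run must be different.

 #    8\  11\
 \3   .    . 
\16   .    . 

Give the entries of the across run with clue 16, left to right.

3 in 2 cells must be {1,2}; 16 in 2 cells must be {7,9}.
The 3 across and the 11 down share only 2, so R1C2 = 2.
The 16 across and the 8 down share only 7, so R2C1 = 7.
R2C2 = 16 − 7 = 9 completes the 16 across.
R1C1 = 3 − 2 = 1 completes the 3 across.

7 9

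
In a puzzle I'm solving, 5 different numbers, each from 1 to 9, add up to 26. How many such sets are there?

11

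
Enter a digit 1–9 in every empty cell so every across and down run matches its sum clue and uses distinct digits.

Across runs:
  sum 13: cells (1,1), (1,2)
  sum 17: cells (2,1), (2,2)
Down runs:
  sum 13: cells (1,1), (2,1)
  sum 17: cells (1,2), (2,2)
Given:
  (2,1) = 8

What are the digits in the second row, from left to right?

8 9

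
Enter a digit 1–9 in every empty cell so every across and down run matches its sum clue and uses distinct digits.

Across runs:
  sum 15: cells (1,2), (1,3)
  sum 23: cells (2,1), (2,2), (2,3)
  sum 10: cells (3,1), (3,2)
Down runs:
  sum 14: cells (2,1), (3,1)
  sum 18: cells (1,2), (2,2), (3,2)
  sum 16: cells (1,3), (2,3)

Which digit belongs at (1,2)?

23 in 3 cells must be {6,8,9}; 16 in 2 cells must be {7,9}.
The 23 across and the 16 down share only 9, so (2,3) = 9.
(1,3) = 16 − 9 = 7 completes the 16 down.
(1,2) = 15 − 7 = 8 completes the 15 across.
(2,2) = 6: the only remaining digit allowed by both the 23 across and the 18 down.
(3,2) = 18 − 14 = 4 completes the 18 down.
(2,1) = 23 − 15 = 8 completes the 23 across.
(3,1) = 10 − 4 = 6 completes the 10 across.

8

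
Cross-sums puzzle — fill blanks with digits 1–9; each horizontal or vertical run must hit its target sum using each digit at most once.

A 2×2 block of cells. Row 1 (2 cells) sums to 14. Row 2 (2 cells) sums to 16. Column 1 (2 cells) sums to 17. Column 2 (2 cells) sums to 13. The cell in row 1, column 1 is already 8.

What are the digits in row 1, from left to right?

8 6

16 in 2 cells must be {7,9}; 17 in 2 cells must be {8,9}.
(1,2) = 14 − 8 = 6 completes the 14 across.
(2,1) = 17 − 8 = 9 completes the 17 down.
(2,2) = 16 − 9 = 7 completes the 16 across.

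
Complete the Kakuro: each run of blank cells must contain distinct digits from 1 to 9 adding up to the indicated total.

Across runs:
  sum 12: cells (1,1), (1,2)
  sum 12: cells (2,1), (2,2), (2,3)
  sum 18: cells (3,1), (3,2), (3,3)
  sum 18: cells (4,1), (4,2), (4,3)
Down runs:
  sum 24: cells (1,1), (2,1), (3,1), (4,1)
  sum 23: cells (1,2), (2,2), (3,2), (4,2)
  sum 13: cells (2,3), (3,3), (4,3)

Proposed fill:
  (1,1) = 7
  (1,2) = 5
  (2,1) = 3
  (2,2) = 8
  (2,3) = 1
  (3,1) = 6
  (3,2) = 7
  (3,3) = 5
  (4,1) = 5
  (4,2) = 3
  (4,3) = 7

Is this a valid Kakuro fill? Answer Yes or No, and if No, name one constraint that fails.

No — the down run (1,1)–(4,1) sums to 21, not 24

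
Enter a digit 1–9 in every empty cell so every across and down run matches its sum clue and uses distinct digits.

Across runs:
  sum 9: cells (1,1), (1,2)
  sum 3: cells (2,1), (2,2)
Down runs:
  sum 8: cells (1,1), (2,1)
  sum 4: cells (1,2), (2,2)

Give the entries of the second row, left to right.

2 1

3 in 2 cells must be {1,2}; 4 in 2 cells must be {1,3}.
The 3 across and the 4 down share only 1, so (2,2) = 1.
(1,2) = 4 − 1 = 3 completes the 4 down.
(2,1) = 3 − 1 = 2 completes the 3 across.
(1,1) = 9 − 3 = 6 completes the 9 across.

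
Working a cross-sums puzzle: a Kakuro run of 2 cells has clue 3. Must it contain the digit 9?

No

The only way to make 3 from 2 distinct digits is {1,2}, which does not contain 9.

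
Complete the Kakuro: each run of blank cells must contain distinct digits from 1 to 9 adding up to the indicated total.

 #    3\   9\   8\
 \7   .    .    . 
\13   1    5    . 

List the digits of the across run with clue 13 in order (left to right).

1, 5, 7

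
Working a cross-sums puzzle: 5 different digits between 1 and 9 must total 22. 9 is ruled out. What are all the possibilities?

5 distinct digits from 1–9 sum between 15 and 35.
Dropping sets that contain 9.

{1,2,4,7,8}; {1,2,5,6,8}; {1,3,4,6,8}; {1,3,5,6,7}; {2,3,4,5,8}; {2,3,4,6,7}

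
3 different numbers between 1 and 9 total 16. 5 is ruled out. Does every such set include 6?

Counterexample: {1,7,8} sums to 16 under that restriction without using 6.

No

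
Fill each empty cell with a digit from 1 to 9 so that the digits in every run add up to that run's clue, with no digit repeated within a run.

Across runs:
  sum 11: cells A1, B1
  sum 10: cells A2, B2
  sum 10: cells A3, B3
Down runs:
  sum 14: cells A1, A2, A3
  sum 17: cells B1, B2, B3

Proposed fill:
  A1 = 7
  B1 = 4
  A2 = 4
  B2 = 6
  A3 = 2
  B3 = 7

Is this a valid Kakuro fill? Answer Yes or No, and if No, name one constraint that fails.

No — the down run A1–A3 sums to 13, not 14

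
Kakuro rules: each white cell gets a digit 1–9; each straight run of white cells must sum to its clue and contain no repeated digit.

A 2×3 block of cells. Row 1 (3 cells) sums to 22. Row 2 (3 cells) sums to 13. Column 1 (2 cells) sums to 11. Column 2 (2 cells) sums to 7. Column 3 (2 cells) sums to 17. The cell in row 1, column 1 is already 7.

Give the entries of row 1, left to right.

17 in 2 cells must be {8,9}.
Given what's placed, (1,2) must be 6 to fit the 22 across and 7 down.
(1,3) = 22 − 13 = 9 completes the 22 across.
(2,1) = 11 − 7 = 4 completes the 11 down.
(2,2) = 7 − 6 = 1 completes the 7 down.
(2,3) = 13 − 5 = 8 completes the 13 across.

7 6 9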